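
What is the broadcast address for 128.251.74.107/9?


Network: 128.128.0.0/9
Host bits = 23
Set all host bits to 1:
Broadcast: 128.255.255.255


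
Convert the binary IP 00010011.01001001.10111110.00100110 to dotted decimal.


00010011 = 19
01001001 = 73
10111110 = 190
00100110 = 38
IP: 19.73.190.38


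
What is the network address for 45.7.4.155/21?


IP:   00101101.00000111.00000100.10011011
Mask: 11111111.11111111.11111000.00000000
AND operation:
Net:  00101101.00000111.00000000.00000000
Network: 45.7.0.0/21


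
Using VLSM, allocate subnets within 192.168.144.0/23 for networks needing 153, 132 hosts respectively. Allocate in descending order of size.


153 hosts -> /24 (254 usable): 192.168.144.0/24
132 hosts -> /24 (254 usable): 192.168.145.0/24
Allocation: 192.168.144.0/24 (153 hosts, 254 usable); 192.168.145.0/24 (132 hosts, 254 usable)


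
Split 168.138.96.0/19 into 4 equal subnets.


New prefix = 19 + 2 = 21
Each subnet has 2048 addresses
  168.138.96.0/21
  168.138.104.0/21
  168.138.112.0/21
  168.138.120.0/21
Subnets: 168.138.96.0/21, 168.138.104.0/21, 168.138.112.0/21, 168.138.120.0/21


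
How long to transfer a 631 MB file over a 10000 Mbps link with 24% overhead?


Effective throughput = 10000 * (1 - 24/100) = 7600 Mbps
File size in Mb = 631 * 8 = 5048 Mb
Time = 5048 / 7600
Time = 0.6642 seconds


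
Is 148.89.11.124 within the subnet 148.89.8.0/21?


Subnet network: 148.89.8.0
Test IP AND mask: 148.89.8.0
Yes, 148.89.11.124 is in 148.89.8.0/21


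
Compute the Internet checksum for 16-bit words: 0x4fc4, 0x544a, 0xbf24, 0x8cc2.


Sum all words (with carry folding):
+ 0x4fc4 = 0x4fc4
+ 0x544a = 0xa40e
+ 0xbf24 = 0x6333
+ 0x8cc2 = 0xeff5
One's complement: ~0xeff5
Checksum = 0x100a


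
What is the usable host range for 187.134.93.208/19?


Network: 187.134.64.0
Broadcast: 187.134.95.255
First usable = network + 1
Last usable = broadcast - 1
Range: 187.134.64.1 to 187.134.95.254


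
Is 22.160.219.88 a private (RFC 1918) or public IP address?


RFC 1918 private ranges:
  10.0.0.0/8 (10.0.0.0 - 10.255.255.255)
  172.16.0.0/12 (172.16.0.0 - 172.31.255.255)
  192.168.0.0/16 (192.168.0.0 - 192.168.255.255)
Public (not in any RFC 1918 range)


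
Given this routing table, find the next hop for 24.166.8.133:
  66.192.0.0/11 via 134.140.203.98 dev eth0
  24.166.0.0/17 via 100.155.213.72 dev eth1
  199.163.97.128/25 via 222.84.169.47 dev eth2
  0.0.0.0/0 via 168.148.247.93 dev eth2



Longest prefix match for 24.166.8.133:
  /11 66.192.0.0: no
  /17 24.166.0.0: MATCH
  /25 199.163.97.128: no
  /0 0.0.0.0: MATCH
Selected: next-hop 100.155.213.72 via eth1 (matched /17)


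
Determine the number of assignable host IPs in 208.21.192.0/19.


Host bits = 32 - 19 = 13
Total addresses = 2^13 = 8192
Usable = total - 2 (network and broadcast)
Usable hosts: 8190


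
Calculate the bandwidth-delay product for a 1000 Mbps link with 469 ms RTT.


BDP = bandwidth * RTT
= 1000 Mbps * 469 ms
= 1000 * 1e6 * 469 / 1000 bits
= 469000000 bits
= 58625000 bytes
= 57250.9766 KB
BDP = 469000000 bits (58625000 bytes)


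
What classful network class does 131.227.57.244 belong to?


First octet: 131
Binary: 10000011
10xxxxxx -> Class B (128-191)
Class B, default mask 255.255.0.0 (/16)


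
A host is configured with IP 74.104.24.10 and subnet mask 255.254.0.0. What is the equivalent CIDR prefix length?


Binary: 11111111.11111110.00000000.00000000
Count leading 1s
Prefix: /15


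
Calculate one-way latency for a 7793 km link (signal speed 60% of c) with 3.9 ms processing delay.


Speed = 0.6 * 3e5 km/s = 180000 km/s
Propagation delay = 7793 / 180000 = 0.0433 s = 43.2944 ms
Processing delay = 3.9 ms
Total one-way latency = 47.1944 ms


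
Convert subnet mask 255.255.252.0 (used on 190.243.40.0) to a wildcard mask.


Subnet mask: 255.255.252.0
Wildcard = 255.255.255.255 - subnet mask
255 - 255 = 0
255 - 255 = 0
255 - 252 = 3
255 - 0 = 255
Wildcard: 0.0.3.255


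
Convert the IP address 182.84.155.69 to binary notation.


182 = 10110110
84 = 01010100
155 = 10011011
69 = 01000101
Binary: 10110110.01010100.10011011.01000101


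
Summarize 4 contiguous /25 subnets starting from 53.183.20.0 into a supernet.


Original prefix: /25
Number of subnets: 4 = 2^2
New prefix = 25 - 2 = 23
Supernet: 53.183.20.0/23


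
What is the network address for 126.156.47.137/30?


IP:   01111110.10011100.00101111.10001001
Mask: 11111111.11111111.11111111.11111100
AND operation:
Net:  01111110.10011100.00101111.10001000
Network: 126.156.47.136/30


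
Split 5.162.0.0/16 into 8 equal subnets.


New prefix = 16 + 3 = 19
Each subnet has 8192 addresses
  5.162.0.0/19
  5.162.32.0/19
  5.162.64.0/19
  5.162.96.0/19
  5.162.128.0/19
  5.162.160.0/19
  5.162.192.0/19
  5.162.224.0/19
Subnets: 5.162.0.0/19, 5.162.32.0/19, 5.162.64.0/19, 5.162.96.0/19, 5.162.128.0/19, 5.162.160.0/19, 5.162.192.0/19, 5.162.224.0/19


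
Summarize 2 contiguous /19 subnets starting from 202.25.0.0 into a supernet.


Original prefix: /19
Number of subnets: 2 = 2^1
New prefix = 19 - 1 = 18
Supernet: 202.25.0.0/18


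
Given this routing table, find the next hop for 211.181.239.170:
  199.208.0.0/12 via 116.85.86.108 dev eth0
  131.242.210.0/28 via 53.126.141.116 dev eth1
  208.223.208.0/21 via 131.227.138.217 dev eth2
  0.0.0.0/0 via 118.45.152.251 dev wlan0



Longest prefix match for 211.181.239.170:
  /12 199.208.0.0: no
  /28 131.242.210.0: no
  /21 208.223.208.0: no
  /0 0.0.0.0: MATCH
Selected: next-hop 118.45.152.251 via wlan0 (matched /0)


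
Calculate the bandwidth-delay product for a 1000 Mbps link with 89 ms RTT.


BDP = bandwidth * RTT
= 1000 Mbps * 89 ms
= 1000 * 1e6 * 89 / 1000 bits
= 89000000 bits
= 11125000 bytes
= 10864.2578 KB
BDP = 89000000 bits (11125000 bytes)


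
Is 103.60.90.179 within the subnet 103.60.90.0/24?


Subnet network: 103.60.90.0
Test IP AND mask: 103.60.90.0
Yes, 103.60.90.179 is in 103.60.90.0/24


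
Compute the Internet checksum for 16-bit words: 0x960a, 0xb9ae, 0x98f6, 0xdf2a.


Sum all words (with carry folding):
+ 0x960a = 0x960a
+ 0xb9ae = 0x4fb9
+ 0x98f6 = 0xe8af
+ 0xdf2a = 0xc7da
One's complement: ~0xc7da
Checksum = 0x3825


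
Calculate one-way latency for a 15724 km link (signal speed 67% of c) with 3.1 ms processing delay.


Speed = 0.67 * 3e5 km/s = 201000 km/s
Propagation delay = 15724 / 201000 = 0.0782 s = 78.2289 ms
Processing delay = 3.1 ms
Total one-way latency = 81.3289 ms


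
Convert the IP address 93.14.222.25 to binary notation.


93 = 01011101
14 = 00001110
222 = 11011110
25 = 00011001
Binary: 01011101.00001110.11011110.00011001


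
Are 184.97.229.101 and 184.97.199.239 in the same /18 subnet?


Mask: 255.255.192.0
184.97.229.101 AND mask = 184.97.192.0
184.97.199.239 AND mask = 184.97.192.0
Yes, same subnet (184.97.192.0)


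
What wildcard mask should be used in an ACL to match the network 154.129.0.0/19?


Subnet mask: 255.255.224.0
Wildcard = 255.255.255.255 - subnet mask
255 - 255 = 0
255 - 255 = 0
255 - 224 = 31
255 - 0 = 255
Wildcard: 0.0.31.255


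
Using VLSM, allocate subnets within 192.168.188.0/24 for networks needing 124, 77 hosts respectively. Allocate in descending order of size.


124 hosts -> /25 (126 usable): 192.168.188.0/25
77 hosts -> /25 (126 usable): 192.168.188.128/25
Allocation: 192.168.188.0/25 (124 hosts, 126 usable); 192.168.188.128/25 (77 hosts, 126 usable)


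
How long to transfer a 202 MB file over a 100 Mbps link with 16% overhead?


Effective throughput = 100 * (1 - 16/100) = 84 Mbps
File size in Mb = 202 * 8 = 1616 Mb
Time = 1616 / 84
Time = 19.2381 seconds


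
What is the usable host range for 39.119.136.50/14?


Network: 39.116.0.0
Broadcast: 39.119.255.255
First usable = network + 1
Last usable = broadcast - 1
Range: 39.116.0.1 to 39.119.255.254


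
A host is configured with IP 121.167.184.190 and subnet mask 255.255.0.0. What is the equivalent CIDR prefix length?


Binary: 11111111.11111111.00000000.00000000
Count leading 1s
Prefix: /16


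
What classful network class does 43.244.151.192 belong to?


First octet: 43
Binary: 00101011
0xxxxxxx -> Class A (1-126)
Class A, default mask 255.0.0.0 (/8)


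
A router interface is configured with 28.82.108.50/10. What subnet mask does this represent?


/10 means 10 network bits, 22 host bits
Binary: 11111111110000000000000000000000
Mask: 255.192.0.0


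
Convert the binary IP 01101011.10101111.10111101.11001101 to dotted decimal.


01101011 = 107
10101111 = 175
10111101 = 189
11001101 = 205
IP: 107.175.189.205


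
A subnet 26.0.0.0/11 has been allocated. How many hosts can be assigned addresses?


Host bits = 32 - 11 = 21
Total addresses = 2^21 = 2097152
Usable = total - 2 (network and broadcast)
Usable hosts: 2097150


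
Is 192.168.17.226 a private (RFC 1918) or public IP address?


RFC 1918 private ranges:
  10.0.0.0/8 (10.0.0.0 - 10.255.255.255)
  172.16.0.0/12 (172.16.0.0 - 172.31.255.255)
  192.168.0.0/16 (192.168.0.0 - 192.168.255.255)
Private (in 192.168.0.0/16)


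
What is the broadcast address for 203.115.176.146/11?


Network: 203.96.0.0/11
Host bits = 21
Set all host bits to 1:
Broadcast: 203.127.255.255


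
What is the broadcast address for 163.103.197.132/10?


Network: 163.64.0.0/10
Host bits = 22
Set all host bits to 1:
Broadcast: 163.127.255.255


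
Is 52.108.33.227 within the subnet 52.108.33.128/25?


Subnet network: 52.108.33.128
Test IP AND mask: 52.108.33.128
Yes, 52.108.33.227 is in 52.108.33.128/25


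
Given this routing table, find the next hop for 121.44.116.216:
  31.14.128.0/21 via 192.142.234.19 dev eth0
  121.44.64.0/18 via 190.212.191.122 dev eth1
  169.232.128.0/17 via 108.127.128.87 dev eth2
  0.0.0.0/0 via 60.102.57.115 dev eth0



Longest prefix match for 121.44.116.216:
  /21 31.14.128.0: no
  /18 121.44.64.0: MATCH
  /17 169.232.128.0: no
  /0 0.0.0.0: MATCH
Selected: next-hop 190.212.191.122 via eth1 (matched /18)


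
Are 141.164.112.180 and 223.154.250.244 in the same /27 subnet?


Mask: 255.255.255.224
141.164.112.180 AND mask = 141.164.112.160
223.154.250.244 AND mask = 223.154.250.224
No, different subnets (141.164.112.160 vs 223.154.250.224)


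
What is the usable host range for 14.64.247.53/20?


Network: 14.64.240.0
Broadcast: 14.64.255.255
First usable = network + 1
Last usable = broadcast - 1
Range: 14.64.240.1 to 14.64.255.254


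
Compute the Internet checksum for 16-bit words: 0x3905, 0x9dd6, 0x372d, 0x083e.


Sum all words (with carry folding):
+ 0x3905 = 0x3905
+ 0x9dd6 = 0xd6db
+ 0x372d = 0x0e09
+ 0x083e = 0x1647
One's complement: ~0x1647
Checksum = 0xe9b8


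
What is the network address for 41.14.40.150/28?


IP:   00101001.00001110.00101000.10010110
Mask: 11111111.11111111.11111111.11110000
AND operation:
Net:  00101001.00001110.00101000.10010000
Network: 41.14.40.144/28


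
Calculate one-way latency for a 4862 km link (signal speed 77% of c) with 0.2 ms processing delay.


Speed = 0.77 * 3e5 km/s = 231000 km/s
Propagation delay = 4862 / 231000 = 0.021 s = 21.0476 ms
Processing delay = 0.2 ms
Total one-way latency = 21.2476 ms


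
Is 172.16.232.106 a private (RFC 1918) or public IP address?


RFC 1918 private ranges:
  10.0.0.0/8 (10.0.0.0 - 10.255.255.255)
  172.16.0.0/12 (172.16.0.0 - 172.31.255.255)
  192.168.0.0/16 (192.168.0.0 - 192.168.255.255)
Private (in 172.16.0.0/12)


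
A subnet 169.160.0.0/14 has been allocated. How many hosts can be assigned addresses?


Host bits = 32 - 14 = 18
Total addresses = 2^18 = 262144
Usable = total - 2 (network and broadcast)
Usable hosts: 262142


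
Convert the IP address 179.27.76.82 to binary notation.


179 = 10110011
27 = 00011011
76 = 01001100
82 = 01010010
Binary: 10110011.00011011.01001100.01010010


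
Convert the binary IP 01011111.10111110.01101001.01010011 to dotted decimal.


01011111 = 95
10111110 = 190
01101001 = 105
01010011 = 83
IP: 95.190.105.83


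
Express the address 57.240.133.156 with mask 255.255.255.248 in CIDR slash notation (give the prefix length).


Binary: 11111111.11111111.11111111.11111000
Count leading 1s
Prefix: /29


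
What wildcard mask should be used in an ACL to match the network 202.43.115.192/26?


Subnet mask: 255.255.255.192
Wildcard = 255.255.255.255 - subnet mask
255 - 255 = 0
255 - 255 = 0
255 - 255 = 0
255 - 192 = 63
Wildcard: 0.0.0.63


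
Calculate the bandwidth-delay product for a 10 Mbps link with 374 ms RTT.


BDP = bandwidth * RTT
= 10 Mbps * 374 ms
= 10 * 1e6 * 374 / 1000 bits
= 3740000 bits
= 467500 bytes
= 456.543 KB
BDP = 3740000 bits (467500 bytes)


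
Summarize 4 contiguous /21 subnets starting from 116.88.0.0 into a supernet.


Original prefix: /21
Number of subnets: 4 = 2^2
New prefix = 21 - 2 = 19
Supernet: 116.88.0.0/19


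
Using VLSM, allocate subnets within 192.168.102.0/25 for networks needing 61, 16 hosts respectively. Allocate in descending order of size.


61 hosts -> /26 (62 usable): 192.168.102.0/26
16 hosts -> /27 (30 usable): 192.168.102.64/27
Allocation: 192.168.102.0/26 (61 hosts, 62 usable); 192.168.102.64/27 (16 hosts, 30 usable)


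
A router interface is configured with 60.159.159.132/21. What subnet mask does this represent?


/21 means 21 network bits, 11 host bits
Binary: 11111111111111111111100000000000
Mask: 255.255.248.0


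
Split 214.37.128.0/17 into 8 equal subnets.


New prefix = 17 + 3 = 20
Each subnet has 4096 addresses
  214.37.128.0/20
  214.37.144.0/20
  214.37.160.0/20
  214.37.176.0/20
  214.37.192.0/20
  214.37.208.0/20
  214.37.224.0/20
  214.37.240.0/20
Subnets: 214.37.128.0/20, 214.37.144.0/20, 214.37.160.0/20, 214.37.176.0/20, 214.37.192.0/20, 214.37.208.0/20, 214.37.224.0/20, 214.37.240.0/20


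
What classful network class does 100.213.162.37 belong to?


First octet: 100
Binary: 01100100
0xxxxxxx -> Class A (1-126)
Class A, default mask 255.0.0.0 (/8)


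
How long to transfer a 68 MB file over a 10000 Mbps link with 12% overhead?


Effective throughput = 10000 * (1 - 12/100) = 8800 Mbps
File size in Mb = 68 * 8 = 544 Mb
Time = 544 / 8800
Time = 0.0618 seconds


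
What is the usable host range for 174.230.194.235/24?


Network: 174.230.194.0
Broadcast: 174.230.194.255
First usable = network + 1
Last usable = broadcast - 1
Range: 174.230.194.1 to 174.230.194.254


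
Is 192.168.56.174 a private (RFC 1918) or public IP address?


RFC 1918 private ranges:
  10.0.0.0/8 (10.0.0.0 - 10.255.255.255)
  172.16.0.0/12 (172.16.0.0 - 172.31.255.255)
  192.168.0.0/16 (192.168.0.0 - 192.168.255.255)
Private (in 192.168.0.0/16)


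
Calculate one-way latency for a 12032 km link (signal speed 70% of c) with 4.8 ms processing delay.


Speed = 0.7 * 3e5 km/s = 210000 km/s
Propagation delay = 12032 / 210000 = 0.0573 s = 57.2952 ms
Processing delay = 4.8 ms
Total one-way latency = 62.0952 ms


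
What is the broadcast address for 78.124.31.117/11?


Network: 78.96.0.0/11
Host bits = 21
Set all host bits to 1:
Broadcast: 78.127.255.255


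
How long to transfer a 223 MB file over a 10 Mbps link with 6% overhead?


Effective throughput = 10 * (1 - 6/100) = 9.4 Mbps
File size in Mb = 223 * 8 = 1784 Mb
Time = 1784 / 9.4
Time = 189.7872 seconds


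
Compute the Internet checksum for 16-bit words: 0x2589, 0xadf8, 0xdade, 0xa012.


Sum all words (with carry folding):
+ 0x2589 = 0x2589
+ 0xadf8 = 0xd381
+ 0xdade = 0xae60
+ 0xa012 = 0x4e73
One's complement: ~0x4e73
Checksum = 0xb18c


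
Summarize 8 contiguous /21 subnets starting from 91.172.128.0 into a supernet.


Original prefix: /21
Number of subnets: 8 = 2^3
New prefix = 21 - 3 = 18
Supernet: 91.172.128.0/18


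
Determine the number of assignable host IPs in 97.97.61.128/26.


Host bits = 32 - 26 = 6
Total addresses = 2^6 = 64
Usable = total - 2 (network and broadcast)
Usable hosts: 62


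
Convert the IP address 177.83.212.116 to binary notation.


177 = 10110001
83 = 01010011
212 = 11010100
116 = 01110100
Binary: 10110001.01010011.11010100.01110100


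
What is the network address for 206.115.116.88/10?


IP:   11001110.01110011.01110100.01011000
Mask: 11111111.11000000.00000000.00000000
AND operation:
Net:  11001110.01000000.00000000.00000000
Network: 206.64.0.0/10


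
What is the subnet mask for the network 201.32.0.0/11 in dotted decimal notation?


/11 means 11 network bits, 21 host bits
Binary: 11111111111000000000000000000000
Mask: 255.224.0.0


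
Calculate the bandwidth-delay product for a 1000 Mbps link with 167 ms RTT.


BDP = bandwidth * RTT
= 1000 Mbps * 167 ms
= 1000 * 1e6 * 167 / 1000 bits
= 167000000 bits
= 20875000 bytes
= 20385.7422 KB
BDP = 167000000 bits (20875000 bytes)


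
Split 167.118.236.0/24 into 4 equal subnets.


New prefix = 24 + 2 = 26
Each subnet has 64 addresses
  167.118.236.0/26
  167.118.236.64/26
  167.118.236.128/26
  167.118.236.192/26
Subnets: 167.118.236.0/26, 167.118.236.64/26, 167.118.236.128/26, 167.118.236.192/26


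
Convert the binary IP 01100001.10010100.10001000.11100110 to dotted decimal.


01100001 = 97
10010100 = 148
10001000 = 136
11100110 = 230
IP: 97.148.136.230


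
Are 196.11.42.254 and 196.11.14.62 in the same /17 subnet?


Mask: 255.255.128.0
196.11.42.254 AND mask = 196.11.0.0
196.11.14.62 AND mask = 196.11.0.0
Yes, same subnet (196.11.0.0)


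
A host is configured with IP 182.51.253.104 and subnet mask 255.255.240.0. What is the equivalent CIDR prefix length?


Binary: 11111111.11111111.11110000.00000000
Count leading 1s
Prefix: /20


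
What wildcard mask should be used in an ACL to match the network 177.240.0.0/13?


Subnet mask: 255.248.0.0
Wildcard = 255.255.255.255 - subnet mask
255 - 255 = 0
255 - 248 = 7
255 - 0 = 255
255 - 0 = 255
Wildcard: 0.7.255.255


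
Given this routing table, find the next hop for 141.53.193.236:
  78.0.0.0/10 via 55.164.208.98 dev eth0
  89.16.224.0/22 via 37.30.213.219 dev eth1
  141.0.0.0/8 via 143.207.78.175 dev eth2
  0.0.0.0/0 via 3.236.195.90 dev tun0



Longest prefix match for 141.53.193.236:
  /10 78.0.0.0: no
  /22 89.16.224.0: no
  /8 141.0.0.0: MATCH
  /0 0.0.0.0: MATCH
Selected: next-hop 143.207.78.175 via eth2 (matched /8)


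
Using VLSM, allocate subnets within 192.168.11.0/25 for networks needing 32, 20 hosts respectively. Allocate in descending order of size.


32 hosts -> /26 (62 usable): 192.168.11.0/26
20 hosts -> /27 (30 usable): 192.168.11.64/27
Allocation: 192.168.11.0/26 (32 hosts, 62 usable); 192.168.11.64/27 (20 hosts, 30 usable)


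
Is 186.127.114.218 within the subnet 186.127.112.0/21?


Subnet network: 186.127.112.0
Test IP AND mask: 186.127.112.0
Yes, 186.127.114.218 is in 186.127.112.0/21


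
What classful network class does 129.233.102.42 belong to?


First octet: 129
Binary: 10000001
10xxxxxx -> Class B (128-191)
Class B, default mask 255.255.0.0 (/16)


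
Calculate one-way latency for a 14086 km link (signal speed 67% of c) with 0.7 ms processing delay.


Speed = 0.67 * 3e5 km/s = 201000 km/s
Propagation delay = 14086 / 201000 = 0.0701 s = 70.0796 ms
Processing delay = 0.7 ms
Total one-way latency = 70.7796 ms


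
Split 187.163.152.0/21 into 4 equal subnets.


New prefix = 21 + 2 = 23
Each subnet has 512 addresses
  187.163.152.0/23
  187.163.154.0/23
  187.163.156.0/23
  187.163.158.0/23
Subnets: 187.163.152.0/23, 187.163.154.0/23, 187.163.156.0/23, 187.163.158.0/23


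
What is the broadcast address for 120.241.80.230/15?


Network: 120.240.0.0/15
Host bits = 17
Set all host bits to 1:
Broadcast: 120.241.255.255


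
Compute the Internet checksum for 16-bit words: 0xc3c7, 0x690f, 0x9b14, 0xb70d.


Sum all words (with carry folding):
+ 0xc3c7 = 0xc3c7
+ 0x690f = 0x2cd7
+ 0x9b14 = 0xc7eb
+ 0xb70d = 0x7ef9
One's complement: ~0x7ef9
Checksum = 0x8106


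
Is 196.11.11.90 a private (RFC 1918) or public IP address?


RFC 1918 private ranges:
  10.0.0.0/8 (10.0.0.0 - 10.255.255.255)
  172.16.0.0/12 (172.16.0.0 - 172.31.255.255)
  192.168.0.0/16 (192.168.0.0 - 192.168.255.255)
Public (not in any RFC 1918 range)


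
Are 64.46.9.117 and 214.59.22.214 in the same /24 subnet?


Mask: 255.255.255.0
64.46.9.117 AND mask = 64.46.9.0
214.59.22.214 AND mask = 214.59.22.0
No, different subnets (64.46.9.0 vs 214.59.22.0)


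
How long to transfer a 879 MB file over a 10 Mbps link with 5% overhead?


Effective throughput = 10 * (1 - 5/100) = 9.5 Mbps
File size in Mb = 879 * 8 = 7032 Mb
Time = 7032 / 9.5
Time = 740.2105 seconds


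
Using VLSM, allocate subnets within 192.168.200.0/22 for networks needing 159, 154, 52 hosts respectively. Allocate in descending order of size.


159 hosts -> /24 (254 usable): 192.168.200.0/24
154 hosts -> /24 (254 usable): 192.168.201.0/24
52 hosts -> /26 (62 usable): 192.168.202.0/26
Allocation: 192.168.200.0/24 (159 hosts, 254 usable); 192.168.201.0/24 (154 hosts, 254 usable); 192.168.202.0/26 (52 hosts, 62 usable)


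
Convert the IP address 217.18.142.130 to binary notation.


217 = 11011001
18 = 00010010
142 = 10001110
130 = 10000010
Binary: 11011001.00010010.10001110.10000010


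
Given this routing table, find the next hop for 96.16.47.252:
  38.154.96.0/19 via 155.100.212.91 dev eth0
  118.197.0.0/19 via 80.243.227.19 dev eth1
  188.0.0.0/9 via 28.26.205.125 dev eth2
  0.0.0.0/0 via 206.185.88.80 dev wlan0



Longest prefix match for 96.16.47.252:
  /19 38.154.96.0: no
  /19 118.197.0.0: no
  /9 188.0.0.0: no
  /0 0.0.0.0: MATCH
Selected: next-hop 206.185.88.80 via wlan0 (matched /0)


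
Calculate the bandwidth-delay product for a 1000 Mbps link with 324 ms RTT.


BDP = bandwidth * RTT
= 1000 Mbps * 324 ms
= 1000 * 1e6 * 324 / 1000 bits
= 324000000 bits
= 40500000 bytes
= 39550.7812 KB
BDP = 324000000 bits (40500000 bytes)


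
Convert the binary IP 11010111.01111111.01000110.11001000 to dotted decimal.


11010111 = 215
01111111 = 127
01000110 = 70
11001000 = 200
IP: 215.127.70.200


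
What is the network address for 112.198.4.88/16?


IP:   01110000.11000110.00000100.01011000
Mask: 11111111.11111111.00000000.00000000
AND operation:
Net:  01110000.11000110.00000000.00000000
Network: 112.198.0.0/16


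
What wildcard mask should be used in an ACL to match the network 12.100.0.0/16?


Subnet mask: 255.255.0.0
Wildcard = 255.255.255.255 - subnet mask
255 - 255 = 0
255 - 255 = 0
255 - 0 = 255
255 - 0 = 255
Wildcard: 0.0.255.255


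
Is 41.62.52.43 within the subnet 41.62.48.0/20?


Subnet network: 41.62.48.0
Test IP AND mask: 41.62.48.0
Yes, 41.62.52.43 is in 41.62.48.0/20


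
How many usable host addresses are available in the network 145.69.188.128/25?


Host bits = 32 - 25 = 7
Total addresses = 2^7 = 128
Usable = total - 2 (network and broadcast)
Usable hosts: 126


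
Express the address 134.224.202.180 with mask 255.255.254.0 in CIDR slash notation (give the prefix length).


Binary: 11111111.11111111.11111110.00000000
Count leading 1s
Prefix: /23


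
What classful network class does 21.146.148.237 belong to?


First octet: 21
Binary: 00010101
0xxxxxxx -> Class A (1-126)
Class A, default mask 255.0.0.0 (/8)


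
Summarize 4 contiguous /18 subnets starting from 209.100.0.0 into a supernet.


Original prefix: /18
Number of subnets: 4 = 2^2
New prefix = 18 - 2 = 16
Supernet: 209.100.0.0/16


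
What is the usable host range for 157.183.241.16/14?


Network: 157.180.0.0
Broadcast: 157.183.255.255
First usable = network + 1
Last usable = broadcast - 1
Range: 157.180.0.1 to 157.183.255.254


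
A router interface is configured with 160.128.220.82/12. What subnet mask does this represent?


/12 means 12 network bits, 20 host bits
Binary: 11111111111100000000000000000000
Mask: 255.240.0.0


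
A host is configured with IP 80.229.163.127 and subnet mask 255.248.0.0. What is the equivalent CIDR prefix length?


Binary: 11111111.11111000.00000000.00000000
Count leading 1s
Prefix: /13


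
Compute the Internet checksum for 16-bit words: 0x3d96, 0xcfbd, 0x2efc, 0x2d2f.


Sum all words (with carry folding):
+ 0x3d96 = 0x3d96
+ 0xcfbd = 0x0d54
+ 0x2efc = 0x3c50
+ 0x2d2f = 0x697f
One's complement: ~0x697f
Checksum = 0x9680


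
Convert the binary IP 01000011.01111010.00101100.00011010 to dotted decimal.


01000011 = 67
01111010 = 122
00101100 = 44
00011010 = 26
IP: 67.122.44.26


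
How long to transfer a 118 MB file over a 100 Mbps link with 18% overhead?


Effective throughput = 100 * (1 - 18/100) = 82 Mbps
File size in Mb = 118 * 8 = 944 Mb
Time = 944 / 82
Time = 11.5122 seconds


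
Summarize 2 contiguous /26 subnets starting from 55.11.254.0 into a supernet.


Original prefix: /26
Number of subnets: 2 = 2^1
New prefix = 26 - 1 = 25
Supernet: 55.11.254.0/25


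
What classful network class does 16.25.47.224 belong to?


First octet: 16
Binary: 00010000
0xxxxxxx -> Class A (1-126)
Class A, default mask 255.0.0.0 (/8)


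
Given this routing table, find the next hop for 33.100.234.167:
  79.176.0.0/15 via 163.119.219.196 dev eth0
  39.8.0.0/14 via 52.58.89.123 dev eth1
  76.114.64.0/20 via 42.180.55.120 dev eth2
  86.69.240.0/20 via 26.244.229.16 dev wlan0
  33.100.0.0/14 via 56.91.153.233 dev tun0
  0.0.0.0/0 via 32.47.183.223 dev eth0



Longest prefix match for 33.100.234.167:
  /15 79.176.0.0: no
  /14 39.8.0.0: no
  /20 76.114.64.0: no
  /20 86.69.240.0: no
  /14 33.100.0.0: MATCH
  /0 0.0.0.0: MATCH
Selected: next-hop 56.91.153.233 via tun0 (matched /14)


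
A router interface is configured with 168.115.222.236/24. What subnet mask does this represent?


/24 means 24 network bits, 8 host bits
Binary: 11111111111111111111111100000000
Mask: 255.255.255.0


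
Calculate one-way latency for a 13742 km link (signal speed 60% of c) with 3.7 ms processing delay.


Speed = 0.6 * 3e5 km/s = 180000 km/s
Propagation delay = 13742 / 180000 = 0.0763 s = 76.3444 ms
Processing delay = 3.7 ms
Total one-way latency = 80.0444 ms


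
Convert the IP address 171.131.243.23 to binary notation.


171 = 10101011
131 = 10000011
243 = 11110011
23 = 00010111
Binary: 10101011.10000011.11110011.00010111


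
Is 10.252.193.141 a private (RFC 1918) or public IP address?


RFC 1918 private ranges:
  10.0.0.0/8 (10.0.0.0 - 10.255.255.255)
  172.16.0.0/12 (172.16.0.0 - 172.31.255.255)
  192.168.0.0/16 (192.168.0.0 - 192.168.255.255)
Private (in 10.0.0.0/8)


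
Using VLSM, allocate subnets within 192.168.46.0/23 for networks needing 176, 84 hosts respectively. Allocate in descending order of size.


176 hosts -> /24 (254 usable): 192.168.46.0/24
84 hosts -> /25 (126 usable): 192.168.47.0/25
Allocation: 192.168.46.0/24 (176 hosts, 254 usable); 192.168.47.0/25 (84 hosts, 126 usable)


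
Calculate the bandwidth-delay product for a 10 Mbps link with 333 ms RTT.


BDP = bandwidth * RTT
= 10 Mbps * 333 ms
= 10 * 1e6 * 333 / 1000 bits
= 3330000 bits
= 416250 bytes
= 406.4941 KB
BDP = 3330000 bits (416250 bytes)


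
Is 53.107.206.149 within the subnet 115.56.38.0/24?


Subnet network: 115.56.38.0
Test IP AND mask: 53.107.206.0
No, 53.107.206.149 is not in 115.56.38.0/24


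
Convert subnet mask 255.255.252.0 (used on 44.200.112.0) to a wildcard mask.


Subnet mask: 255.255.252.0
Wildcard = 255.255.255.255 - subnet mask
255 - 255 = 0
255 - 255 = 0
255 - 252 = 3
255 - 0 = 255
Wildcard: 0.0.3.255


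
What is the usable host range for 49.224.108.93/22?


Network: 49.224.108.0
Broadcast: 49.224.111.255
First usable = network + 1
Last usable = broadcast - 1
Range: 49.224.108.1 to 49.224.111.254


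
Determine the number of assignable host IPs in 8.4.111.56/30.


Host bits = 32 - 30 = 2
Total addresses = 2^2 = 4
Usable = total - 2 (network and broadcast)
Usable hosts: 2


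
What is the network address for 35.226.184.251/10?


IP:   00100011.11100010.10111000.11111011
Mask: 11111111.11000000.00000000.00000000
AND operation:
Net:  00100011.11000000.00000000.00000000
Network: 35.192.0.0/10


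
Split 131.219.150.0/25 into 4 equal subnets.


New prefix = 25 + 2 = 27
Each subnet has 32 addresses
  131.219.150.0/27
  131.219.150.32/27
  131.219.150.64/27
  131.219.150.96/27
Subnets: 131.219.150.0/27, 131.219.150.32/27, 131.219.150.64/27, 131.219.150.96/27


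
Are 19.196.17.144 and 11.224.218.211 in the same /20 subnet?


Mask: 255.255.240.0
19.196.17.144 AND mask = 19.196.16.0
11.224.218.211 AND mask = 11.224.208.0
No, different subnets (19.196.16.0 vs 11.224.208.0)


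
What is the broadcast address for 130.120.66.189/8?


Network: 130.0.0.0/8
Host bits = 24
Set all host bits to 1:
Broadcast: 130.255.255.255


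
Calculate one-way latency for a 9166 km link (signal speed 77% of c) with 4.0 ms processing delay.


Speed = 0.77 * 3e5 km/s = 231000 km/s
Propagation delay = 9166 / 231000 = 0.0397 s = 39.6797 ms
Processing delay = 4.0 ms
Total one-way latency = 43.6797 ms


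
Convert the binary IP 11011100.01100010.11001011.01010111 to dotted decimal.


11011100 = 220
01100010 = 98
11001011 = 203
01010111 = 87
IP: 220.98.203.87


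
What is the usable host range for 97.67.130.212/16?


Network: 97.67.0.0
Broadcast: 97.67.255.255
First usable = network + 1
Last usable = broadcast - 1
Range: 97.67.0.1 to 97.67.255.254


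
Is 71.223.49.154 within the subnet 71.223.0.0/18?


Subnet network: 71.223.0.0
Test IP AND mask: 71.223.0.0
Yes, 71.223.49.154 is in 71.223.0.0/18


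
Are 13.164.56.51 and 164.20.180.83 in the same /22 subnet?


Mask: 255.255.252.0
13.164.56.51 AND mask = 13.164.56.0
164.20.180.83 AND mask = 164.20.180.0
No, different subnets (13.164.56.0 vs 164.20.180.0)


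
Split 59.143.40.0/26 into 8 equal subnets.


New prefix = 26 + 3 = 29
Each subnet has 8 addresses
  59.143.40.0/29
  59.143.40.8/29
  59.143.40.16/29
  59.143.40.24/29
  59.143.40.32/29
  59.143.40.40/29
  59.143.40.48/29
  59.143.40.56/29
Subnets: 59.143.40.0/29, 59.143.40.8/29, 59.143.40.16/29, 59.143.40.24/29, 59.143.40.32/29, 59.143.40.40/29, 59.143.40.48/29, 59.143.40.56/29


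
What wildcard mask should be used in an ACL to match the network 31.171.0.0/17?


Subnet mask: 255.255.128.0
Wildcard = 255.255.255.255 - subnet mask
255 - 255 = 0
255 - 255 = 0
255 - 128 = 127
255 - 0 = 255
Wildcard: 0.0.127.255


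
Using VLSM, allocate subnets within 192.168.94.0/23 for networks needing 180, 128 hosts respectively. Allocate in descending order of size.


180 hosts -> /24 (254 usable): 192.168.94.0/24
128 hosts -> /24 (254 usable): 192.168.95.0/24
Allocation: 192.168.94.0/24 (180 hosts, 254 usable); 192.168.95.0/24 (128 hosts, 254 usable)


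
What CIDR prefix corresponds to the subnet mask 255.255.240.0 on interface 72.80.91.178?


Binary: 11111111.11111111.11110000.00000000
Count leading 1s
Prefix: /20


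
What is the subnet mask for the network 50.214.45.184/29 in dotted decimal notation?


/29 means 29 network bits, 3 host bits
Binary: 11111111111111111111111111111000
Mask: 255.255.255.248


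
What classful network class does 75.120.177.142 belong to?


First octet: 75
Binary: 01001011
0xxxxxxx -> Class A (1-126)
Class A, default mask 255.0.0.0 (/8)


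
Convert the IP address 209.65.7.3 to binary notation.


209 = 11010001
65 = 01000001
7 = 00000111
3 = 00000011
Binary: 11010001.01000001.00000111.00000011


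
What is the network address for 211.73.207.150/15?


IP:   11010011.01001001.11001111.10010110
Mask: 11111111.11111110.00000000.00000000
AND operation:
Net:  11010011.01001000.00000000.00000000
Network: 211.72.0.0/15


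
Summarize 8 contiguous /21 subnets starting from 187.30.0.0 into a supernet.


Original prefix: /21
Number of subnets: 8 = 2^3
New prefix = 21 - 3 = 18
Supernet: 187.30.0.0/18


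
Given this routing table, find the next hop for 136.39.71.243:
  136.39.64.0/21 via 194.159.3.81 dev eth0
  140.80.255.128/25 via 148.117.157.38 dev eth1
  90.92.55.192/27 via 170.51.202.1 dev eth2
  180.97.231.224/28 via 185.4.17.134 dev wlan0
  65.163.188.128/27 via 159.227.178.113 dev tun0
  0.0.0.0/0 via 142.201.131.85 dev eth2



Longest prefix match for 136.39.71.243:
  /21 136.39.64.0: MATCH
  /25 140.80.255.128: no
  /27 90.92.55.192: no
  /28 180.97.231.224: no
  /27 65.163.188.128: no
  /0 0.0.0.0: MATCH
Selected: next-hop 194.159.3.81 via eth0 (matched /21)


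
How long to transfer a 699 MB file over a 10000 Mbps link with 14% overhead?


Effective throughput = 10000 * (1 - 14/100) = 8600 Mbps
File size in Mb = 699 * 8 = 5592 Mb
Time = 5592 / 8600
Time = 0.6502 seconds


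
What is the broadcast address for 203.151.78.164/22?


Network: 203.151.76.0/22
Host bits = 10
Set all host bits to 1:
Broadcast: 203.151.79.255


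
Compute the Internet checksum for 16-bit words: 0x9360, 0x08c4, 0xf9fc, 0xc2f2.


Sum all words (with carry folding):
+ 0x9360 = 0x9360
+ 0x08c4 = 0x9c24
+ 0xf9fc = 0x9621
+ 0xc2f2 = 0x5914
One's complement: ~0x5914
Checksum = 0xa6eb


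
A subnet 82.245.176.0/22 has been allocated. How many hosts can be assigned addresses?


Host bits = 32 - 22 = 10
Total addresses = 2^10 = 1024
Usable = total - 2 (network and broadcast)
Usable hosts: 1022


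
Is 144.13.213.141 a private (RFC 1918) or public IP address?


RFC 1918 private ranges:
  10.0.0.0/8 (10.0.0.0 - 10.255.255.255)
  172.16.0.0/12 (172.16.0.0 - 172.31.255.255)
  192.168.0.0/16 (192.168.0.0 - 192.168.255.255)
Public (not in any RFC 1918 range)


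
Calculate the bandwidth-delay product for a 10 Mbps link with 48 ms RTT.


BDP = bandwidth * RTT
= 10 Mbps * 48 ms
= 10 * 1e6 * 48 / 1000 bits
= 480000 bits
= 60000 bytes
= 58.5938 KB
BDP = 480000 bits (60000 bytes)


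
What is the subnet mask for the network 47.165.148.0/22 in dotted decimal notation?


/22 means 22 network bits, 10 host bits
Binary: 11111111111111111111110000000000
Mask: 255.255.252.0


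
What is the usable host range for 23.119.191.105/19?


Network: 23.119.160.0
Broadcast: 23.119.191.255
First usable = network + 1
Last usable = broadcast - 1
Range: 23.119.160.1 to 23.119.191.254


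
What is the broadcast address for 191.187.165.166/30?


Network: 191.187.165.164/30
Host bits = 2
Set all host bits to 1:
Broadcast: 191.187.165.167


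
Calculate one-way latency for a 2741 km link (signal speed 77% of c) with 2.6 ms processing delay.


Speed = 0.77 * 3e5 km/s = 231000 km/s
Propagation delay = 2741 / 231000 = 0.0119 s = 11.8658 ms
Processing delay = 2.6 ms
Total one-way latency = 14.4658 ms


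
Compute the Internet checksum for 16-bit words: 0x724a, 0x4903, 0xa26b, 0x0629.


Sum all words (with carry folding):
+ 0x724a = 0x724a
+ 0x4903 = 0xbb4d
+ 0xa26b = 0x5db9
+ 0x0629 = 0x63e2
One's complement: ~0x63e2
Checksum = 0x9c1d


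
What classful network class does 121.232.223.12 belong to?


First octet: 121
Binary: 01111001
0xxxxxxx -> Class A (1-126)
Class A, default mask 255.0.0.0 (/8)


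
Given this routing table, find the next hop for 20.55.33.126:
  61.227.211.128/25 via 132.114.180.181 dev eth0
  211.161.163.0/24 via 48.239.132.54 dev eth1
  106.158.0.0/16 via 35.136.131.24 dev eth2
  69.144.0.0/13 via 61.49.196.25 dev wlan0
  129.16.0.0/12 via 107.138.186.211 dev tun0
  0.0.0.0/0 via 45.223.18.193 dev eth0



Longest prefix match for 20.55.33.126:
  /25 61.227.211.128: no
  /24 211.161.163.0: no
  /16 106.158.0.0: no
  /13 69.144.0.0: no
  /12 129.16.0.0: no
  /0 0.0.0.0: MATCH
Selected: next-hop 45.223.18.193 via eth0 (matched /0)


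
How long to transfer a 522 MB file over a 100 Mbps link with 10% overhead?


Effective throughput = 100 * (1 - 10/100) = 90 Mbps
File size in Mb = 522 * 8 = 4176 Mb
Time = 4176 / 90
Time = 46.4 seconds


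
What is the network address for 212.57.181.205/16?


IP:   11010100.00111001.10110101.11001101
Mask: 11111111.11111111.00000000.00000000
AND operation:
Net:  11010100.00111001.00000000.00000000
Network: 212.57.0.0/16


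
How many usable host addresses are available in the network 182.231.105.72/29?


Host bits = 32 - 29 = 3
Total addresses = 2^3 = 8
Usable = total - 2 (network and broadcast)
Usable hosts: 6


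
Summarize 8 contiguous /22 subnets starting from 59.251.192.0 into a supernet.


Original prefix: /22
Number of subnets: 8 = 2^3
New prefix = 22 - 3 = 19
Supernet: 59.251.192.0/19


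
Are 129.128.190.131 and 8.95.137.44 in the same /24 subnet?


Mask: 255.255.255.0
129.128.190.131 AND mask = 129.128.190.0
8.95.137.44 AND mask = 8.95.137.0
No, different subnets (129.128.190.0 vs 8.95.137.0)


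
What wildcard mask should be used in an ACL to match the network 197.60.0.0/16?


Subnet mask: 255.255.0.0
Wildcard = 255.255.255.255 - subnet mask
255 - 255 = 0
255 - 255 = 0
255 - 0 = 255
255 - 0 = 255
Wildcard: 0.0.255.255


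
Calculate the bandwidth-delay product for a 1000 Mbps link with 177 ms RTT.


BDP = bandwidth * RTT
= 1000 Mbps * 177 ms
= 1000 * 1e6 * 177 / 1000 bits
= 177000000 bits
= 22125000 bytes
= 21606.4453 KB
BDP = 177000000 bits (22125000 bytes)


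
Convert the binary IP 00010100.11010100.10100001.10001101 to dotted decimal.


00010100 = 20
11010100 = 212
10100001 = 161
10001101 = 141
IP: 20.212.161.141


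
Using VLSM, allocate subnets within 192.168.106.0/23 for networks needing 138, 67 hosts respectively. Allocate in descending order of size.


138 hosts -> /24 (254 usable): 192.168.106.0/24
67 hosts -> /25 (126 usable): 192.168.107.0/25
Allocation: 192.168.106.0/24 (138 hosts, 254 usable); 192.168.107.0/25 (67 hosts, 126 usable)


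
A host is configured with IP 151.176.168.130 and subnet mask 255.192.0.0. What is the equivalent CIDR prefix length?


Binary: 11111111.11000000.00000000.00000000
Count leading 1s
Prefix: /10


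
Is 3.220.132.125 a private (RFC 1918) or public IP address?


RFC 1918 private ranges:
  10.0.0.0/8 (10.0.0.0 - 10.255.255.255)
  172.16.0.0/12 (172.16.0.0 - 172.31.255.255)
  192.168.0.0/16 (192.168.0.0 - 192.168.255.255)
Public (not in any RFC 1918 range)


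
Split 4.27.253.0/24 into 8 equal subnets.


New prefix = 24 + 3 = 27
Each subnet has 32 addresses
  4.27.253.0/27
  4.27.253.32/27
  4.27.253.64/27
  4.27.253.96/27
  4.27.253.128/27
  4.27.253.160/27
  4.27.253.192/27
  4.27.253.224/27
Subnets: 4.27.253.0/27, 4.27.253.32/27, 4.27.253.64/27, 4.27.253.96/27, 4.27.253.128/27, 4.27.253.160/27, 4.27.253.192/27, 4.27.253.224/27


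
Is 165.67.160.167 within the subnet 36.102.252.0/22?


Subnet network: 36.102.252.0
Test IP AND mask: 165.67.160.0
No, 165.67.160.167 is not in 36.102.252.0/22


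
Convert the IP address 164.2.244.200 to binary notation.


164 = 10100100
2 = 00000010
244 = 11110100
200 = 11001000
Binary: 10100100.00000010.11110100.11001000


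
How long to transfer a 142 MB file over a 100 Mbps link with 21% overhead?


Effective throughput = 100 * (1 - 21/100) = 79 Mbps
File size in Mb = 142 * 8 = 1136 Mb
Time = 1136 / 79
Time = 14.3797 seconds


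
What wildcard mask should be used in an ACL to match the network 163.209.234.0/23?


Subnet mask: 255.255.254.0
Wildcard = 255.255.255.255 - subnet mask
255 - 255 = 0
255 - 255 = 0
255 - 254 = 1
255 - 0 = 255
Wildcard: 0.0.1.255


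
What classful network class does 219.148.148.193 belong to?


First octet: 219
Binary: 11011011
110xxxxx -> Class C (192-223)
Class C, default mask 255.255.255.0 (/24)


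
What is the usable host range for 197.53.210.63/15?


Network: 197.52.0.0
Broadcast: 197.53.255.255
First usable = network + 1
Last usable = broadcast - 1
Range: 197.52.0.1 to 197.53.255.254


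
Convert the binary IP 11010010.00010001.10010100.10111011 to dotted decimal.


11010010 = 210
00010001 = 17
10010100 = 148
10111011 = 187
IP: 210.17.148.187
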